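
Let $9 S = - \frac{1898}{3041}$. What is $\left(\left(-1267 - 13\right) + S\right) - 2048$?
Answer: $- \frac{91085930}{27369} \approx -3328.1$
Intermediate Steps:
$S = - \frac{1898}{27369}$ ($S = \frac{\left(-1898\right) \frac{1}{3041}}{9} = \frac{1}{9} \left(- \frac{1898}{3041}\right) = - \frac{1898}{27369} \approx -0.069349$)
$\left(\left(-1267 - 13\right) + S\right) - 2048 = \left(\left(-1267 - 13\right) - \frac{1898}{27369}\right) - 2048 = \left(-1280 - \frac{1898}{27369}\right) - 2048 = - \frac{35034218}{27369} - 2048 = - \frac{91085930}{27369}$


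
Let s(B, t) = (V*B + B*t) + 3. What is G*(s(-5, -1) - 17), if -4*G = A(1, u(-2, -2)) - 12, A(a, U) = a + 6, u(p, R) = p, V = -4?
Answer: 55/4 ≈ 13.750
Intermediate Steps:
s(B, t) = 3 - 4*B + B*t (s(B, t) = (-4*B + B*t) + 3 = 3 - 4*B + B*t)
A(a, U) = 6 + a
G = 5/4 (G = -((6 + 1) - 12)/4 = -(7 - 12)/4 = -¼*(-5) = 5/4 ≈ 1.2500)
G*(s(-5, -1) - 17) = 5*((3 - 4*(-5) - 5*(-1)) - 17)/4 = 5*((3 + 20 + 5) - 17)/4 = 5*(28 - 17)/4 = (5/4)*11 = 55/4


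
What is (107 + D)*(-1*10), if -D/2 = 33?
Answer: -410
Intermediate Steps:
D = -66 (D = -2*33 = -66)
(107 + D)*(-1*10) = (107 - 66)*(-1*10) = 41*(-10) = -410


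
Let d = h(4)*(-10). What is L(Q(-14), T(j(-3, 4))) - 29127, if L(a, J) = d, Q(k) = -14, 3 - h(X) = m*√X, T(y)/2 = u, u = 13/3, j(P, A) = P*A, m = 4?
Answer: -29077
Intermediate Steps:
j(P, A) = A*P
u = 13/3 (u = 13*(⅓) = 13/3 ≈ 4.3333)
T(y) = 26/3 (T(y) = 2*(13/3) = 26/3)
h(X) = 3 - 4*√X
d = 50 (d = (3 - 4*√4)*(-10) = (3 - 4*2)*(-10) = (3 - 8)*(-10) = -5*(-10) = 50)
L(a, J) = 50
L(Q(-14), T(j(-3, 4))) - 29127 = 50 - 29127 = -29077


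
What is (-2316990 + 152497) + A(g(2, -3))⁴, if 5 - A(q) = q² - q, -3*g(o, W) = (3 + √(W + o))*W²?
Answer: -70843660 + 43787856*I ≈ -7.0844e+7 + 4.3788e+7*I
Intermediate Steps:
g(o, W) = -W²*(3 + √(W + o))/3 (g(o, W) = -(3 + √(W + o))*W²/3 = -W²*(3 + √(W + o))/3)
A(q) = 5 + q - q² (A(q) = 5 - (q² - q) = 5 + (q - q²) = 5 + q - q²)
(-2316990 + 152497) + A(g(2, -3))⁴ = (-2316990 + 152497) + (5 + (⅓)*(-3)²*(-3 - √(-3 + 2)) - ((⅓)*(-3)²*(-3 - √(-3 + 2)))²)⁴ = -2164493 + (5 + (⅓)*9*(-3 - √(-1)) - ((⅓)*9*(-3 - √(-1)))²)⁴ = -2164493 + (5 + (⅓)*9*(-3 - I) - ((⅓)*9*(-3 - I))²)⁴ = -2164493 + (5 + (-9 - 3*I) - (-9 - 3*I)²)⁴ = -2164493 + (-4 - (-9 - 3*I)² - 3*I)⁴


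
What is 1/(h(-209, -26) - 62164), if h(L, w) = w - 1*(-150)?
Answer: -1/62040 ≈ -1.6119e-5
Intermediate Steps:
h(L, w) = 150 + w (h(L, w) = w + 150 = 150 + w)
1/(h(-209, -26) - 62164) = 1/((150 - 26) - 62164) = 1/(124 - 62164) = 1/(-62040) = -1/62040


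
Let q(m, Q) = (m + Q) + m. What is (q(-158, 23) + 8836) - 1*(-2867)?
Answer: 11410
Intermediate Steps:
q(m, Q) = Q + 2*m (q(m, Q) = (Q + m) + m = Q + 2*m)
(q(-158, 23) + 8836) - 1*(-2867) = ((23 + 2*(-158)) + 8836) - 1*(-2867) = ((23 - 316) + 8836) + 2867 = (-293 + 8836) + 2867 = 8543 + 2867 = 11410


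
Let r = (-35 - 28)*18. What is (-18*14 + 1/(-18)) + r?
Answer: -24949/18 ≈ -1386.1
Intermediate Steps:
r = -1134 (r = -63*18 = -1134)
(-18*14 + 1/(-18)) + r = (-18*14 + 1/(-18)) - 1134 = (-252 - 1/18) - 1134 = -4537/18 - 1134 = -24949/18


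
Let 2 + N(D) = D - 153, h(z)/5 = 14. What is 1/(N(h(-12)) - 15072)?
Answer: -1/15157 ≈ -6.5976e-5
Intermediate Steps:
h(z) = 70 (h(z) = 5*14 = 70)
N(D) = -155 + D (N(D) = -2 + (D - 153) = -2 + (-153 + D) = -155 + D)
1/(N(h(-12)) - 15072) = 1/((-155 + 70) - 15072) = 1/(-85 - 15072) = 1/(-15157) = -1/15157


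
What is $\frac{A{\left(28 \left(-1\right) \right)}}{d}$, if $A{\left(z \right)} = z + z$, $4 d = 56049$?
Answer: $- \frac{32}{8007} \approx -0.0039965$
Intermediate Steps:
$d = \frac{56049}{4}$ ($d = \frac{1}{4} \cdot 56049 = \frac{56049}{4} \approx 14012.0$)
$A{\left(z \right)} = 2 z$
$\frac{A{\left(28 \left(-1\right) \right)}}{d} = \frac{2 \cdot 28 \left(-1\right)}{\frac{56049}{4}} = 2 \left(-28\right) \frac{4}{56049} = \left(-56\right) \frac{4}{56049} = - \frac{32}{8007}$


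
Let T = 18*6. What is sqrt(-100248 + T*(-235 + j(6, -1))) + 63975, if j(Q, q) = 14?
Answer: 63975 + 2*I*sqrt(31029) ≈ 63975.0 + 352.3*I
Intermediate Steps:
T = 108
sqrt(-100248 + T*(-235 + j(6, -1))) + 63975 = sqrt(-100248 + 108*(-235 + 14)) + 63975 = sqrt(-100248 + 108*(-221)) + 63975 = sqrt(-100248 - 23868) + 63975 = sqrt(-124116) + 63975 = 2*I*sqrt(31029) + 63975 = 63975 + 2*I*sqrt(31029)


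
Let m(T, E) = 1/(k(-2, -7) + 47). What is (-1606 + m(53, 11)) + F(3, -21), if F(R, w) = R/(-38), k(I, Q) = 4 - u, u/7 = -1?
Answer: -884940/551 ≈ -1606.1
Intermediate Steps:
u = -7 (u = 7*(-1) = -7)
k(I, Q) = 11 (k(I, Q) = 4 - 1*(-7) = 4 + 7 = 11)
m(T, E) = 1/58 (m(T, E) = 1/(11 + 47) = 1/58)
F(R, w) = -R/38 (F(R, w) = R*(-1/38) = -R/38)
(-1606 + m(53, 11)) + F(3, -21) = (-1606 + 1/58) - 1/38*3 = -93147/58 - 3/38 = -884940/551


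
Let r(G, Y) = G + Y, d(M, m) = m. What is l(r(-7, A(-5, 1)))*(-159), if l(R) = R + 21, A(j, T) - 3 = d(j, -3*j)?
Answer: -5088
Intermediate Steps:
A(j, T) = 3 - 3*j
l(R) = 21 + R
l(r(-7, A(-5, 1)))*(-159) = (21 + (-7 + (3 - 3*(-5))))*(-159) = (21 + (-7 + (3 + 15)))*(-159) = (21 + (-7 + 18))*(-159) = (21 + 11)*(-159) = 32*(-159) = -5088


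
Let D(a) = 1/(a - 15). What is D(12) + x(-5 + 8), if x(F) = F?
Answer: 8/3 ≈ 2.6667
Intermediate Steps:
D(a) = 1/(-15 + a)
D(12) + x(-5 + 8) = 1/(-15 + 12) + (-5 + 8) = 1/(-3) + 3 = -⅓ + 3 = 8/3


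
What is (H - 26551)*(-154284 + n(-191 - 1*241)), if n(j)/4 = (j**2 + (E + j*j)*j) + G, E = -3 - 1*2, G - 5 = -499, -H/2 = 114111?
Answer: 82008217541108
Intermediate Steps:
H = -228222 (H = -2*114111 = -228222)
G = -494 (G = 5 - 499 = -494)
E = -5 (E = -3 - 2 = -5)
n(j) = -1976 + 4*j**2 + 4*j*(-5 + j**2) (n(j) = 4*((j**2 + (-5 + j*j)*j) - 494) = 4*((j**2 + (-5 + j**2)*j) - 494) = 4*((j**2 + j*(-5 + j**2)) - 494) = 4*(-494 + j**2 + j*(-5 + j**2)) = -1976 + 4*j**2 + 4*j*(-5 + j**2))
(H - 26551)*(-154284 + n(-191 - 1*241)) = (-228222 - 26551)*(-154284 + (-1976 - 20*(-191 - 1*241) + 4*(-191 - 1*241)**2 + 4*(-191 - 1*241)**3)) = -254773*(-154284 + (-1976 - 20*(-191 - 241) + 4*(-191 - 241)**2 + 4*(-191 - 241)**3)) = -254773*(-154284 + (-1976 - 20*(-432) + 4*(-432)**2 + 4*(-432)**3)) = -254773*(-154284 + (-1976 + 8640 + 4*186624 + 4*(-80621568))) = -254773*(-154284 + (-1976 + 8640 + 746496 - 322486272)) = -254773*(-154284 - 321733112) = -254773*(-321887396) = 82008217541108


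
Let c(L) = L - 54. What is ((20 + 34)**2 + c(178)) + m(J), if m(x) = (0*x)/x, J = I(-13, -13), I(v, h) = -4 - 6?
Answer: 3040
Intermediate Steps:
c(L) = -54 + L
I(v, h) = -10
J = -10
m(x) = 0 (m(x) = 0/x = 0)
((20 + 34)**2 + c(178)) + m(J) = ((20 + 34)**2 + (-54 + 178)) + 0 = (54**2 + 124) + 0 = (2916 + 124) + 0 = 3040 + 0 = 3040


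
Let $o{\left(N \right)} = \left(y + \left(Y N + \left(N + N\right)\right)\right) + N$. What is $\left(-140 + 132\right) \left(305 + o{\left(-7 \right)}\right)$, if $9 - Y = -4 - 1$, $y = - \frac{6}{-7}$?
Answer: $- \frac{10464}{7} \approx -1494.9$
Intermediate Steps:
$y = \frac{6}{7}$ ($y = \left(-6\right) \left(- \frac{1}{7}\right) = \frac{6}{7} \approx 0.85714$)
$Y = 14$ ($Y = 9 - \left(-4 - 1\right) = 9 - -5 = 9 + 5 = 14$)
$o{\left(N \right)} = \frac{6}{7} + 17 N$ ($o{\left(N \right)} = \left(\frac{6}{7} + \left(14 N + \left(N + N\right)\right)\right) + N = \left(\frac{6}{7} + \left(14 N + 2 N\right)\right) + N = \left(\frac{6}{7} + 16 N\right) + N = \frac{6}{7} + 17 N$)
$\left(-140 + 132\right) \left(305 + o{\left(-7 \right)}\right) = \left(-140 + 132\right) \left(305 + \left(\frac{6}{7} + 17 \left(-7\right)\right)\right) = - 8 \left(305 + \left(\frac{6}{7} - 119\right)\right) = - 8 \left(305 - \frac{827}{7}\right) = \left(-8\right) \frac{1308}{7} = - \frac{10464}{7}$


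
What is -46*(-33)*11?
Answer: 16698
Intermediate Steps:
-46*(-33)*11 = -(-1518)*11 = -1*(-16698) = 16698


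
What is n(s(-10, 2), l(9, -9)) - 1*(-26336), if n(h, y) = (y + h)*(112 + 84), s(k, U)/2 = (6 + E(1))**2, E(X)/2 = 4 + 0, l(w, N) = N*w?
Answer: 87292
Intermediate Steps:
E(X) = 8 (E(X) = 2*(4 + 0) = 2*4 = 8)
s(k, U) = 392 (s(k, U) = 2*(6 + 8)**2 = 2*14**2 = 2*196 = 392)
n(h, y) = 196*h + 196*y (n(h, y) = (h + y)*196 = 196*h + 196*y)
n(s(-10, 2), l(9, -9)) - 1*(-26336) = (196*392 + 196*(-9*9)) - 1*(-26336) = (76832 + 196*(-81)) + 26336 = (76832 - 15876) + 26336 = 60956 + 26336 = 87292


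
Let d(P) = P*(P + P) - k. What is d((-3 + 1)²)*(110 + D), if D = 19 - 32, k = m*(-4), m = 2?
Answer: 3880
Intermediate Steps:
k = -8 (k = 2*(-4) = -8)
D = -13
d(P) = 8 + 2*P² (d(P) = P*(P + P) - 1*(-8) = P*(2*P) + 8 = 2*P² + 8 = 8 + 2*P²)
d((-3 + 1)²)*(110 + D) = (8 + 2*((-3 + 1)²)²)*(110 - 13) = (8 + 2*((-2)²)²)*97 = (8 + 2*4²)*97 = (8 + 2*16)*97 = (8 + 32)*97 = 40*97 = 3880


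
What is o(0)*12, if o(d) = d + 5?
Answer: 60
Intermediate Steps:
o(d) = 5 + d
o(0)*12 = (5 + 0)*12 = 5*12 = 60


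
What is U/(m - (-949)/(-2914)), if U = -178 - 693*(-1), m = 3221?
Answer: 300142/1877009 ≈ 0.15990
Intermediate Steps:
U = 515 (U = -178 - 1*(-693) = -178 + 693 = 515)
U/(m - (-949)/(-2914)) = 515/(3221 - (-949)/(-2914)) = 515/(3221 - (-949)*(-1)/2914) = 515/(3221 - 1*949/2914) = 515/(3221 - 949/2914) = 515/(9385045/2914) = 515*(2914/9385045) = 300142/1877009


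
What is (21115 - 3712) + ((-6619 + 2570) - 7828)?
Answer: 5526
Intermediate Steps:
(21115 - 3712) + ((-6619 + 2570) - 7828) = 17403 + (-4049 - 7828) = 17403 - 11877 = 5526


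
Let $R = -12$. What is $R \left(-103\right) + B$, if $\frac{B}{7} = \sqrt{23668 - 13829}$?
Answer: $1236 + 7 \sqrt{9839} \approx 1930.3$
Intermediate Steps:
$B = 7 \sqrt{9839}$ ($B = 7 \sqrt{23668 - 13829} = 7 \sqrt{9839} \approx 694.34$)
$R \left(-103\right) + B = \left(-12\right) \left(-103\right) + 7 \sqrt{9839} = 1236 + 7 \sqrt{9839}$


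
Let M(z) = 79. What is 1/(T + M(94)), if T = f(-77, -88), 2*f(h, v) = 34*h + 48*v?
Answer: -1/3342 ≈ -0.00029922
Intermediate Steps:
f(h, v) = 17*h + 24*v (f(h, v) = (34*h + 48*v)/2 = 17*h + 24*v)
T = -3421 (T = 17*(-77) + 24*(-88) = -1309 - 2112 = -3421)
1/(T + M(94)) = 1/(-3421 + 79) = 1/(-3342) = -1/3342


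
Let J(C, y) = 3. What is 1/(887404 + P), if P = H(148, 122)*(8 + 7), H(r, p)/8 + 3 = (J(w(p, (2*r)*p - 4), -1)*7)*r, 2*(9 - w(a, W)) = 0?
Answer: 1/1260004 ≈ 7.9365e-7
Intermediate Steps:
w(a, W) = 9 (w(a, W) = 9 - ½*0 = 9 + 0 = 9)
H(r, p) = -24 + 168*r (H(r, p) = -24 + 8*((3*7)*r) = -24 + 8*(21*r) = -24 + 168*r)
P = 372600 (P = (-24 + 168*148)*(8 + 7) = (-24 + 24864)*15 = 24840*15 = 372600)
1/(887404 + P) = 1/(887404 + 372600) = 1/1260004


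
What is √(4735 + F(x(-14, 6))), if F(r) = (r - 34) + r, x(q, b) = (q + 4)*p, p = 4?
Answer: √4621 ≈ 67.978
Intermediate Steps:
x(q, b) = 16 + 4*q (x(q, b) = (q + 4)*4 = (4 + q)*4 = 16 + 4*q)
F(r) = -34 + 2*r (F(r) = (-34 + r) + r = -34 + 2*r)
√(4735 + F(x(-14, 6))) = √(4735 + (-34 + 2*(16 + 4*(-14)))) = √(4735 + (-34 + 2*(16 - 56))) = √(4735 + (-34 + 2*(-40))) = √(4735 + (-34 - 80)) = √(4735 - 114) = √4621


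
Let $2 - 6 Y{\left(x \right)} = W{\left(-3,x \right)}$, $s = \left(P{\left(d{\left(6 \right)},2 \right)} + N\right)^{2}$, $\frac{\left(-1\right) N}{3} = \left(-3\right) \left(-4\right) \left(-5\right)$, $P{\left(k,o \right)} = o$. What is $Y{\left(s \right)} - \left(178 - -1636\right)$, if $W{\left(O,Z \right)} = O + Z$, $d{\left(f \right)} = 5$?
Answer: $- \frac{44003}{6} \approx -7333.8$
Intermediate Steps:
$N = 180$ ($N = - 3 \left(-3\right) \left(-4\right) \left(-5\right) = - 3 \cdot 12 \left(-5\right) = \left(-3\right) \left(-60\right) = 180$)
$s = 33124$ ($s = \left(2 + 180\right)^{2} = 182^{2} = 33124$)
$Y{\left(x \right)} = \frac{5}{6} - \frac{x}{6}$ ($Y{\left(x \right)} = \frac{1}{3} - \frac{-3 + x}{6} = \frac{1}{3} - \left(- \frac{1}{2} + \frac{x}{6}\right) = \frac{5}{6} - \frac{x}{6}$)
$Y{\left(s \right)} - \left(178 - -1636\right) = \left(\frac{5}{6} - \frac{16562}{3}\right) - \left(178 - -1636\right) = \left(\frac{5}{6} - \frac{16562}{3}\right) - \left(178 + 1636\right) = - \frac{33119}{6} - 1814 = - \frac{44003}{6}$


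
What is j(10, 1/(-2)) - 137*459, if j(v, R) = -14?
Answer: -62897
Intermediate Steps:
j(10, 1/(-2)) - 137*459 = -14 - 137*459 = -14 - 62883 = -62897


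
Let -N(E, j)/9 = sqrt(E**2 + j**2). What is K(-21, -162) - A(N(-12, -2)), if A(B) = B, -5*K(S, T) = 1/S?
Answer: 1/105 + 18*sqrt(37) ≈ 109.50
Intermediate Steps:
K(S, T) = -1/(5*S)
N(E, j) = -9*sqrt(E**2 + j**2)
K(-21, -162) - A(N(-12, -2)) = -1/5/(-21) - (-9)*sqrt((-12)**2 + (-2)**2) = -1/5*(-1/21) - (-9)*sqrt(144 + 4) = 1/105 - (-9)*sqrt(148) = 1/105 - (-9)*2*sqrt(37) = 1/105 - (-18)*sqrt(37) = 1/105 + 18*sqrt(37)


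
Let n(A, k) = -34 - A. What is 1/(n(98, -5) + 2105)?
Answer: 1/1973 ≈ 0.00050684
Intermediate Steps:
1/(n(98, -5) + 2105) = 1/((-34 - 1*98) + 2105) = 1/((-34 - 98) + 2105) = 1/(-132 + 2105) = 1/1973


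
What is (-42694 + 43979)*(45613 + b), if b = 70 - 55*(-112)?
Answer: 66618255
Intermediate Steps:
b = 6230 (b = 70 + 6160 = 6230)
(-42694 + 43979)*(45613 + b) = (-42694 + 43979)*(45613 + 6230) = 1285*51843 = 66618255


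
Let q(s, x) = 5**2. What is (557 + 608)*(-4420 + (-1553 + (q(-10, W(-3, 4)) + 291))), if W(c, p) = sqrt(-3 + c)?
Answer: -6590405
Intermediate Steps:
q(s, x) = 25
(557 + 608)*(-4420 + (-1553 + (q(-10, W(-3, 4)) + 291))) = (557 + 608)*(-4420 + (-1553 + (25 + 291))) = 1165*(-4420 + (-1553 + 316)) = 1165*(-4420 - 1237) = 1165*(-5657) = -6590405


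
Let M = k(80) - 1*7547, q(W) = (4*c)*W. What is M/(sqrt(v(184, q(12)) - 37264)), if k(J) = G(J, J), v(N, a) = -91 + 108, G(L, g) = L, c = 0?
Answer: 7467*I*sqrt(37247)/37247 ≈ 38.69*I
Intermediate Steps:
q(W) = 0 (q(W) = (4*0)*W = 0*W = 0)
v(N, a) = 17
k(J) = J
M = -7467 (M = 80 - 1*7547 = 80 - 7547 = -7467)
M/(sqrt(v(184, q(12)) - 37264)) = -7467/sqrt(17 - 37264) = -7467*(-I*sqrt(37247)/37247) = -(-7467)*I*sqrt(37247)/37247 = 7467*I*sqrt(37247)/37247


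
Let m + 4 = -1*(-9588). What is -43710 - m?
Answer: -53294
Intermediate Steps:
m = 9584 (m = -4 - 1*(-9588) = -4 + 9588 = 9584)
-43710 - m = -43710 - 1*9584 = -43710 - 9584 = -53294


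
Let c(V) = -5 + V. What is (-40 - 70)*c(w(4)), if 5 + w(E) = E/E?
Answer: 990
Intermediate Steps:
w(E) = -4 (w(E) = -5 + E/E = -5 + 1 = -4)
(-40 - 70)*c(w(4)) = (-40 - 70)*(-5 - 4) = -110*(-9) = 990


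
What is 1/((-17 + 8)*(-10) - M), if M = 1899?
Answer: -1/1809 ≈ -0.00055279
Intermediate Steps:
1/((-17 + 8)*(-10) - M) = 1/((-17 + 8)*(-10) - 1*1899) = 1/(-9*(-10) - 1899) = 1/(90 - 1899) = 1/(-1809) = -1/1809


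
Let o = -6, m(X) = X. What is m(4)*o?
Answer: -24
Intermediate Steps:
m(4)*o = 4*(-6) = -24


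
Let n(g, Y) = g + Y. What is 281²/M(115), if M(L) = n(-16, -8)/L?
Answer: -9080515/24 ≈ -3.7836e+5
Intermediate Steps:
n(g, Y) = Y + g
M(L) = -24/L (M(L) = (-8 - 16)/L = -24/L)
281²/M(115) = 281²/((-24/115)) = 78961/((-24*1/115)) = 78961/(-24/115) = 78961*(-115/24) = -9080515/24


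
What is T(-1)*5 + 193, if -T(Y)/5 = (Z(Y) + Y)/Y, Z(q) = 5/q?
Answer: 43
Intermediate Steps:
T(Y) = -5*(Y + 5/Y)/Y (T(Y) = -5*(5/Y + Y)/Y = -5*(Y + 5/Y)/Y)
T(-1)*5 + 193 = (-5 - 25/(-1)²)*5 + 193 = (-5 - 25*1)*5 + 193 = (-5 - 25)*5 + 193 = -30*5 + 193 = -150 + 193 = 43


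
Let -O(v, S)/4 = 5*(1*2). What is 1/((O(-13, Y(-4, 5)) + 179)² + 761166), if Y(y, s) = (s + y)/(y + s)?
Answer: 1/780487 ≈ 1.2813e-6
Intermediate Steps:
Y(y, s) = 1 (Y(y, s) = (s + y)/(s + y) = 1)
O(v, S) = -40 (O(v, S) = -20*1*2 = -20*2 = -4*10 = -40)
1/((O(-13, Y(-4, 5)) + 179)² + 761166) = 1/((-40 + 179)² + 761166) = 1/(139² + 761166) = 1/(19321 + 761166) = 1/780487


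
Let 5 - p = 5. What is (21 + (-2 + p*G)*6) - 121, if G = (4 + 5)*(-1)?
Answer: -112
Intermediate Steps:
p = 0 (p = 5 - 1*5 = 5 - 5 = 0)
G = -9 (G = 9*(-1) = -9)
(21 + (-2 + p*G)*6) - 121 = (21 + (-2 + 0*(-9))*6) - 121 = (21 + (-2 + 0)*6) - 121 = (21 - 2*6) - 121 = (21 - 12) - 121 = 9 - 121 = -112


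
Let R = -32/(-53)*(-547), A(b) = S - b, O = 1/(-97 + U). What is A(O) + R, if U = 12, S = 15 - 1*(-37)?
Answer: -1253527/4505 ≈ -278.25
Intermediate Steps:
S = 52 (S = 15 + 37 = 52)
O = -1/85 (O = 1/(-97 + 12) = 1/(-85) = -1/85 ≈ -0.011765)
A(b) = 52 - b
R = -17504/53 (R = -32*(-1/53)*(-547) = (32/53)*(-547) = -17504/53 ≈ -330.26)
A(O) + R = (52 - 1*(-1/85)) - 17504/53 = (52 + 1/85) - 17504/53 = 4421/85 - 17504/53 = -1253527/4505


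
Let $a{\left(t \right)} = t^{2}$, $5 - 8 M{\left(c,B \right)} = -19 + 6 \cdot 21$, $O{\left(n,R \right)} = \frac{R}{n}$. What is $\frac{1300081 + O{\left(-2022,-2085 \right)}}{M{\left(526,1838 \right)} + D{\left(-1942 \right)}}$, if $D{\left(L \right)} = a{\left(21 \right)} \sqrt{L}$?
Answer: $- \frac{29792679826}{678820923507} - \frac{343492073288 i \sqrt{1942}}{226273641169} \approx -0.043889 - 66.897 i$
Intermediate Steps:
$M{\left(c,B \right)} = - \frac{51}{4}$ ($M{\left(c,B \right)} = \frac{5}{8} - \frac{-19 + 6 \cdot 21}{8} = \frac{5}{8} - \frac{-19 + 126}{8} = \frac{5}{8} - \frac{107}{8} = - \frac{51}{4}$)
$D{\left(L \right)} = 441 \sqrt{L}$ ($D{\left(L \right)} = 21^{2} \sqrt{L} = 441 \sqrt{L}$)
$\frac{1300081 + O{\left(-2022,-2085 \right)}}{M{\left(526,1838 \right)} + D{\left(-1942 \right)}} = \frac{1300081 - \frac{2085}{-2022}}{- \frac{51}{4} + 441 \sqrt{-1942}} = \frac{1300081 - - \frac{695}{674}}{- \frac{51}{4} + 441 i \sqrt{1942}} = \frac{1300081 + \frac{695}{674}}{- \frac{51}{4} + 441 i \sqrt{1942}} = \frac{876255289}{674 \left(- \frac{51}{4} + 441 i \sqrt{1942}\right)}$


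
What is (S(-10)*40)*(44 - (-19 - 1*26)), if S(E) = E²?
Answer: 356000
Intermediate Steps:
(S(-10)*40)*(44 - (-19 - 1*26)) = ((-10)²*40)*(44 - (-19 - 1*26)) = (100*40)*(44 - (-19 - 26)) = 4000*(44 - 1*(-45)) = 4000*(44 + 45) = 4000*89 = 356000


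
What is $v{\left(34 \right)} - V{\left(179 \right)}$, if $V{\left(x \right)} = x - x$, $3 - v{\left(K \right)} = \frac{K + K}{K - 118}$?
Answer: $\frac{80}{21} \approx 3.8095$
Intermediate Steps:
$v{\left(K \right)} = 3 - \frac{2 K}{-118 + K}$ ($v{\left(K \right)} = 3 - \frac{K + K}{K - 118} = 3 - \frac{2 K}{-118 + K}$)
$V{\left(x \right)} = 0$
$v{\left(34 \right)} - V{\left(179 \right)} = \frac{-354 + 34}{-118 + 34} - 0 = \frac{1}{-84} \left(-320\right) + 0 = \left(- \frac{1}{84}\right) \left(-320\right) + 0 = \frac{80}{21} + 0 = \frac{80}{21}$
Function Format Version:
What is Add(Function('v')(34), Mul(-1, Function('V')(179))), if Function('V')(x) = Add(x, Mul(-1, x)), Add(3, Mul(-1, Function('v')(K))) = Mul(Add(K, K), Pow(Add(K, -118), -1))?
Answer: Rational(80, 21) ≈ 3.8095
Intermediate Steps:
Function('v')(K) = Add(3, Mul(-2, K, Pow(Add(-118, K), -1))) (Function('v')(K) = Add(3, Mul(-1, Mul(Add(K, K), Pow(Add(K, -118), -1)))) = Add(3, Mul(-1, Mul(Mul(2, K), Pow(Add(-118, K), -1)))) = Add(3, Mul(-1, Mul(2, K, Pow(Add(-118, K), -1)))) = Add(3, Mul(-2, K, Pow(Add(-118, K), -1))))
Function('V')(x) = 0
Add(Function('v')(34), Mul(-1, Function('V')(179))) = Add(Mul(Pow(Add(-118, 34), -1), Add(-354, 34)), Mul(-1, 0)) = Add(Mul(Pow(-84, -1), -320), 0) = Add(Mul(Rational(-1, 84), -320), 0) = Add(Rational(80, 21), 0) = Rational(80, 21)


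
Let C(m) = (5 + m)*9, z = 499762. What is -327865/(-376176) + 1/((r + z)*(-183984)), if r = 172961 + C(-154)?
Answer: 843730153587353/968054029124256 ≈ 0.87157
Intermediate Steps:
C(m) = 45 + 9*m
r = 171620 (r = 172961 + (45 + 9*(-154)) = 172961 + (45 - 1386) = 172961 - 1341 = 171620)
-327865/(-376176) + 1/((r + z)*(-183984)) = -327865/(-376176) + 1/((171620 + 499762)*(-183984)) = -327865*(-1/376176) - 1/183984/671382 = 327865/376176 + (1/671382)*(-1/183984) = 327865/376176 - 1/123523545888 = 843730153587353/968054029124256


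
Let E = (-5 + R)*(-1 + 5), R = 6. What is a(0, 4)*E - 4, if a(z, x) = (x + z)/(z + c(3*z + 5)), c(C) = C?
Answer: -4/5 ≈ -0.80000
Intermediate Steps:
a(z, x) = (x + z)/(5 + 4*z) (a(z, x) = (x + z)/(z + (3*z + 5)) = (x + z)/(z + (5 + 3*z)) = (x + z)/(5 + 4*z))
E = 4 (E = (-5 + 6)*(-1 + 5) = 1*4 = 4)
a(0, 4)*E - 4 = ((4 + 0)/(5 + 4*0))*4 - 4 = (4/(5 + 0))*4 - 4 = (4/5)*4 - 4 = 16/5 - 4 = -4/5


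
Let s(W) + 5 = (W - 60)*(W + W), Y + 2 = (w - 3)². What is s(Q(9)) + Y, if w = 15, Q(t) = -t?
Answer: 1379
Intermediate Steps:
Y = 142 (Y = -2 + (15 - 3)² = -2 + 12² = -2 + 144 = 142)
s(W) = -5 + 2*W*(-60 + W) (s(W) = -5 + (W - 60)*(W + W) = -5 + (-60 + W)*(2*W) = -5 + 2*W*(-60 + W))
s(Q(9)) + Y = (-5 - (-120)*9 + 2*(-1*9)²) + 142 = (-5 - 120*(-9) + 2*(-9)²) + 142 = (-5 + 1080 + 2*81) + 142 = (-5 + 1080 + 162) + 142 = 1237 + 142 = 1379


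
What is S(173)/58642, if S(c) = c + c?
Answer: 173/29321 ≈ 0.0059002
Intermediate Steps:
S(c) = 2*c
S(173)/58642 = (2*173)/58642 = 346*(1/58642) = 173/29321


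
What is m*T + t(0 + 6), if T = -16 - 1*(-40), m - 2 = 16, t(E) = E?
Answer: 438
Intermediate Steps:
m = 18 (m = 2 + 16 = 18)
T = 24 (T = -16 + 40 = 24)
m*T + t(0 + 6) = 18*24 + (0 + 6) = 432 + 6 = 438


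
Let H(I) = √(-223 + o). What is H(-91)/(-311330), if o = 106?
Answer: -3*I*√13/311330 ≈ -3.4743e-5*I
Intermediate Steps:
H(I) = 3*I*√13 (H(I) = √(-223 + 106) = √(-117) = 3*I*√13)
H(-91)/(-311330) = (3*I*√13)/(-311330) = (3*I*√13)*(-1/311330) = -3*I*√13/311330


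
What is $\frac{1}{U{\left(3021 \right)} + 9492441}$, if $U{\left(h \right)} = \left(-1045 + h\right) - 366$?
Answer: $\frac{1}{9494051} \approx 1.0533 \cdot 10^{-7}$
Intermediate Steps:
$U{\left(h \right)} = -1411 + h$
$\frac{1}{U{\left(3021 \right)} + 9492441} = \frac{1}{\left(-1411 + 3021\right) + 9492441} = \frac{1}{1610 + 9492441} = \frac{1}{9494051}$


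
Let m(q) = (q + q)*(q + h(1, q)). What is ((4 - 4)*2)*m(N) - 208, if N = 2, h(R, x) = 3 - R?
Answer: -208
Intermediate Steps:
m(q) = 2*q*(2 + q) (m(q) = (q + q)*(q + (3 - 1*1)) = (2*q)*(q + (3 - 1)) = (2*q)*(q + 2) = (2*q)*(2 + q) = 2*q*(2 + q))
((4 - 4)*2)*m(N) - 208 = ((4 - 4)*2)*(2*2*(2 + 2)) - 208 = (0*2)*(2*2*4) - 208 = 0*16 - 208 = 0 - 208 = -208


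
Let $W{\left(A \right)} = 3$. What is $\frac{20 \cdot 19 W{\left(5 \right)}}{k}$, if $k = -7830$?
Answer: $- \frac{38}{261} \approx -0.14559$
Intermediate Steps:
$\frac{20 \cdot 19 W{\left(5 \right)}}{k} = \frac{20 \cdot 19 \cdot 3}{-7830} = 380 \cdot 3 \left(- \frac{1}{7830}\right) = 1140 \left(- \frac{1}{7830}\right) = - \frac{38}{261}$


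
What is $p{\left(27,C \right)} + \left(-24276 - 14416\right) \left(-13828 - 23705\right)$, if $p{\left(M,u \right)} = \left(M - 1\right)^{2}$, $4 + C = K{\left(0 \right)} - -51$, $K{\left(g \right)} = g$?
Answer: $1452227512$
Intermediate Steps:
$C = 47$ ($C = -4 + \left(0 - -51\right) = -4 + \left(0 + 51\right) = -4 + 51 = 47$)
$p{\left(M,u \right)} = \left(-1 + M\right)^{2}$
$p{\left(27,C \right)} + \left(-24276 - 14416\right) \left(-13828 - 23705\right) = \left(-1 + 27\right)^{2} + \left(-24276 - 14416\right) \left(-13828 - 23705\right) = 26^{2} - -1452226836 = 676 + 1452226836 = 1452227512$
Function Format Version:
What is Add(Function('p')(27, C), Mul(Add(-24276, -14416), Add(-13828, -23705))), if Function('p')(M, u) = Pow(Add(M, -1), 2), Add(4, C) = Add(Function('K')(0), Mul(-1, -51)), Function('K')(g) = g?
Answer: 1452227512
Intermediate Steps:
C = 47 (C = Add(-4, Add(0, Mul(-1, -51))) = Add(-4, Add(0, 51)) = Add(-4, 51) = 47)
Function('p')(M, u) = Pow(Add(-1, M), 2)
Add(Function('p')(27, C), Mul(Add(-24276, -14416), Add(-13828, -23705))) = Add(Pow(Add(-1, 27), 2), Mul(Add(-24276, -14416), Add(-13828, -23705))) = Add(Pow(26, 2), Mul(-38692, -37533)) = Add(676, 1452226836) = 1452227512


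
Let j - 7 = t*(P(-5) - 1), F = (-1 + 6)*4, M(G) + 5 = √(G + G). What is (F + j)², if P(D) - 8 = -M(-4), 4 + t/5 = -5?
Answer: 246969 - 92340*I*√2 ≈ 2.4697e+5 - 1.3059e+5*I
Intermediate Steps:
M(G) = -5 + √2*√G (M(G) = -5 + √(G + G) = -5 + √(2*G) = -5 + √2*√G)
t = -45 (t = -20 + 5*(-5) = -20 - 25 = -45)
F = 20 (F = 5*4 = 20)
P(D) = 13 - 2*I*√2 (P(D) = 8 - (-5 + √2*√(-4)) = 8 - (-5 + √2*(2*I)) = 8 - (-5 + 2*I*√2) = 8 + (5 - 2*I*√2) = 13 - 2*I*√2)
j = -533 + 90*I*√2 (j = 7 - 45*((13 - 2*I*√2) - 1) = 7 - 45*(12 - 2*I*√2) = 7 + (-540 + 90*I*√2) = -533 + 90*I*√2 ≈ -533.0 + 127.28*I)
(F + j)² = (20 + (-533 + 90*I*√2))² = (-513 + 90*I*√2)²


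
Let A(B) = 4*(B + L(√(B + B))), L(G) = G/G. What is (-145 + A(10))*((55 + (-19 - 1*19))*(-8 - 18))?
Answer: 44642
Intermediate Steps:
L(G) = 1
A(B) = 4 + 4*B (A(B) = 4*(B + 1) = 4*(1 + B) = 4 + 4*B)
(-145 + A(10))*((55 + (-19 - 1*19))*(-8 - 18)) = (-145 + (4 + 4*10))*((55 + (-19 - 1*19))*(-8 - 18)) = (-145 + (4 + 40))*((55 + (-19 - 19))*(-26)) = (-145 + 44)*((55 - 38)*(-26)) = -1717*(-26) = -101*(-442) = 44642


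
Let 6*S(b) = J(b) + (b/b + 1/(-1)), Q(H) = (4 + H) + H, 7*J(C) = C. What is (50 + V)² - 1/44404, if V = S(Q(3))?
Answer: 49422761659/19582164 ≈ 2523.9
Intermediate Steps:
J(C) = C/7
Q(H) = 4 + 2*H
S(b) = b/42 (S(b) = (b/7 + (b/b + 1/(-1)))/6 = (b/7 + (1 + 1*(-1)))/6 = (b/7 + (1 - 1))/6 = (b/7 + 0)/6 = (b/7)/6 = b/42)
V = 5/21 (V = (4 + 2*3)/42 = (4 + 6)/42 = (1/42)*10 = 5/21 ≈ 0.23810)
(50 + V)² - 1/44404 = (50 + 5/21)² - 1/44404 = (1055/21)² - 1*1/44404 = 1113025/441 - 1/44404 = 49422761659/19582164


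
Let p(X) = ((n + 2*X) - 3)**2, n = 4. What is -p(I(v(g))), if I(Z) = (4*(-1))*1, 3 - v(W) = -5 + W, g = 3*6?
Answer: -49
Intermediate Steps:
g = 18
v(W) = 8 - W (v(W) = 3 - (-5 + W) = 3 + (5 - W) = 8 - W)
I(Z) = -4 (I(Z) = -4*1 = -4)
p(X) = (1 + 2*X)**2 (p(X) = ((4 + 2*X) - 3)**2 = (1 + 2*X)**2)
-p(I(v(g))) = -(1 + 2*(-4))**2 = -(1 - 8)**2 = -1*(-7)**2 = -1*49 = -49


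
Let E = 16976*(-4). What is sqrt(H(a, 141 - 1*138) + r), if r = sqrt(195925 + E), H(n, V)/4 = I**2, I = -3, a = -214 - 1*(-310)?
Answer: sqrt(36 + sqrt(128021)) ≈ 19.844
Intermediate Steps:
E = -67904
a = 96 (a = -214 + 310 = 96)
H(n, V) = 36 (H(n, V) = 4*(-3)**2 = 4*9 = 36)
r = sqrt(128021) (r = sqrt(195925 - 67904) = sqrt(128021) ≈ 357.80)
sqrt(H(a, 141 - 1*138) + r) = sqrt(36 + sqrt(128021))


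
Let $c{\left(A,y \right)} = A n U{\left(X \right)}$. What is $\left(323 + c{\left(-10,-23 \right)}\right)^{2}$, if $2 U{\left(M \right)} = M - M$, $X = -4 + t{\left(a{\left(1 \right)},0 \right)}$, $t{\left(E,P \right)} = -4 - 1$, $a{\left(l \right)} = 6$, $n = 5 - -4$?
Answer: $104329$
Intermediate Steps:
$n = 9$ ($n = 5 + 4 = 9$)
$t{\left(E,P \right)} = -5$
$X = -9$ ($X = -4 - 5 = -9$)
$U{\left(M \right)} = 0$ ($U{\left(M \right)} = \frac{M - M}{2} = \frac{1}{2} \cdot 0 = 0$)
$c{\left(A,y \right)} = 0$ ($c{\left(A,y \right)} = A 9 \cdot 0 = 9 A 0 = 0$)
$\left(323 + c{\left(-10,-23 \right)}\right)^{2} = \left(323 + 0\right)^{2} = 323^{2} = 104329$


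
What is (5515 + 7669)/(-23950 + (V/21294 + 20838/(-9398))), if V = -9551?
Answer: -1319197711104/2396715861035 ≈ -0.55042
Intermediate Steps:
(5515 + 7669)/(-23950 + (V/21294 + 20838/(-9398))) = (5515 + 7669)/(-23950 + (-9551/21294 + 20838/(-9398))) = 13184/(-23950 + (-9551*1/21294 + 20838*(-1/9398))) = 13184/(-23950 + (-9551/21294 - 10419/4699)) = 13184/(-23950 - 266742335/100060506) = 13184/(-2396715861035/100060506) = 13184*(-100060506/2396715861035) = -1319197711104/2396715861035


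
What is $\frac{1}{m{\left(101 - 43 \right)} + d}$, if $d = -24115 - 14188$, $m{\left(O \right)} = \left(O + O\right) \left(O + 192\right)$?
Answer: $- \frac{1}{9303} \approx -0.00010749$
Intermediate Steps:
$m{\left(O \right)} = 2 O \left(192 + O\right)$
$d = -38303$ ($d = -24115 - 14188 = -38303$)
$\frac{1}{m{\left(101 - 43 \right)} + d} = \frac{1}{2 \left(101 - 43\right) \left(192 + \left(101 - 43\right)\right) - 38303} = \frac{1}{2 \cdot 58 \left(192 + 58\right) - 38303} = \frac{1}{2 \cdot 58 \cdot 250 - 38303} = \frac{1}{29000 - 38303} = \frac{1}{-9303} = - \frac{1}{9303}$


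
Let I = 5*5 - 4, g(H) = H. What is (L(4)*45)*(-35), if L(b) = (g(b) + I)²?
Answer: -984375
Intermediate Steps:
I = 21 (I = 25 - 4 = 21)
L(b) = (21 + b)² (L(b) = (b + 21)² = (21 + b)²)
(L(4)*45)*(-35) = ((21 + 4)²*45)*(-35) = (25²*45)*(-35) = (625*45)*(-35) = 28125*(-35) = -984375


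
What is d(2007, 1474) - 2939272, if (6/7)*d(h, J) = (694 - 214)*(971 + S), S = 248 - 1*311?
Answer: -2430792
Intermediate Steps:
S = -63 (S = 248 - 311 = -63)
d(h, J) = 508480 (d(h, J) = 7*((694 - 214)*(971 - 63))/6 = 7*(480*908)/6 = (7/6)*435840 = 508480)
d(2007, 1474) - 2939272 = 508480 - 2939272 = -2430792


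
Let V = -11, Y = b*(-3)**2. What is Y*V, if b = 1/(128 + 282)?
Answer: -99/410 ≈ -0.24146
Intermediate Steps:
b = 1/410 ≈ 0.0024390
Y = 9/410 (Y = (1/410)*(-3)**2 = (1/410)*9 = 9/410 ≈ 0.021951)
Y*V = (9/410)*(-11) = -99/410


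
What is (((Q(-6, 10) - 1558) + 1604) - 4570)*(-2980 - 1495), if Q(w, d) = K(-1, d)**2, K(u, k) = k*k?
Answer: -24505100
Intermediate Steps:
K(u, k) = k**2
Q(w, d) = d**4 (Q(w, d) = (d**2)**2 = d**4)
(((Q(-6, 10) - 1558) + 1604) - 4570)*(-2980 - 1495) = (((10**4 - 1558) + 1604) - 4570)*(-2980 - 1495) = (((10000 - 1558) + 1604) - 4570)*(-4475) = ((8442 + 1604) - 4570)*(-4475) = (10046 - 4570)*(-4475) = 5476*(-4475) = -24505100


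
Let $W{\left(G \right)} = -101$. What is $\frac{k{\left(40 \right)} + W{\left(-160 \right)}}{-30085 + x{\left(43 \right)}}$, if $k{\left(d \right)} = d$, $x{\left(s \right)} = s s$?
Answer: $\frac{61}{28236} \approx 0.0021604$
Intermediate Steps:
$x{\left(s \right)} = s^{2}$
$\frac{k{\left(40 \right)} + W{\left(-160 \right)}}{-30085 + x{\left(43 \right)}} = \frac{40 - 101}{-30085 + 43^{2}} = - \frac{61}{-30085 + 1849} = - \frac{61}{-28236} = \left(-61\right) \left(- \frac{1}{28236}\right) = \frac{61}{28236}$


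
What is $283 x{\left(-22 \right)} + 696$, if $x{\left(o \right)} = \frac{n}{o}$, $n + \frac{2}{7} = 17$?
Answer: $\frac{74073}{154} \approx 480.99$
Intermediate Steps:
$n = \frac{117}{7}$ ($n = - \frac{2}{7} + 17 = \frac{117}{7} \approx 16.714$)
$x{\left(o \right)} = \frac{117}{7 o}$
$283 x{\left(-22 \right)} + 696 = 283 \frac{117}{7 \left(-22\right)} + 696 = 283 \cdot \frac{117}{7} \left(- \frac{1}{22}\right) + 696 = 283 \left(- \frac{117}{154}\right) + 696 = - \frac{33111}{154} + 696 = \frac{74073}{154}$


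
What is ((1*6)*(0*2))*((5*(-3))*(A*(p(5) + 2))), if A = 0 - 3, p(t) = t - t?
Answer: 0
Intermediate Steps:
p(t) = 0
A = -3
((1*6)*(0*2))*((5*(-3))*(A*(p(5) + 2))) = ((1*6)*(0*2))*((5*(-3))*(-3*(0 + 2))) = (6*0)*(-(-45)*2) = 0*(-15*(-6)) = 0*90 = 0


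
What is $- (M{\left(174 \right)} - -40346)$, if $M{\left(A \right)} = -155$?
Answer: $-40191$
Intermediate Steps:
$- (M{\left(174 \right)} - -40346) = - (-155 - -40346) = - (-155 + 40346) = \left(-1\right) 40191 = -40191$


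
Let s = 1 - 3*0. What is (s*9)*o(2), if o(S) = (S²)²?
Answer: 144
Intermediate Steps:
o(S) = S⁴
s = 1 (s = 1 + 0 = 1)
(s*9)*o(2) = (1*9)*2⁴ = 9*16 = 144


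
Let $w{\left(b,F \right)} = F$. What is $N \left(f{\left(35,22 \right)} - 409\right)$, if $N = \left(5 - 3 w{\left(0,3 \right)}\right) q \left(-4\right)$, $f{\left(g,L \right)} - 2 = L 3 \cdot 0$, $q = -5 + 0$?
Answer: $32560$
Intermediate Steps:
$q = -5$
$f{\left(g,L \right)} = 2$ ($f{\left(g,L \right)} = 2 + L 3 \cdot 0 = 2 + 3 L 0 = 2 + 0 = 2$)
$N = -80$ ($N = \left(5 - 9\right) \left(-5\right) \left(-4\right) = \left(-4\right) \left(-5\right) \left(-4\right) = 20 \left(-4\right) = -80$)
$N \left(f{\left(35,22 \right)} - 409\right) = - 80 \left(2 - 409\right) = \left(-80\right) \left(-407\right) = 32560$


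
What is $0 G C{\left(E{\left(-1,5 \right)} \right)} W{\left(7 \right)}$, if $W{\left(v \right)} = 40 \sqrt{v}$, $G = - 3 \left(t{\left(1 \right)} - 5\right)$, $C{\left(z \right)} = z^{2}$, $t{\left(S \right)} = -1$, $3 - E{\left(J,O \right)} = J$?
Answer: $0$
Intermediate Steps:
$E{\left(J,O \right)} = 3 - J$
$G = 18$ ($G = - 3 \left(-1 - 5\right) = \left(-3\right) \left(-6\right) = 18$)
$0 G C{\left(E{\left(-1,5 \right)} \right)} W{\left(7 \right)} = 0 \cdot 18 \left(3 - -1\right)^{2} \cdot 40 \sqrt{7} = 0 \left(3 + 1\right)^{2} \cdot 40 \sqrt{7} = 0 \cdot 4^{2} \cdot 40 \sqrt{7} = 0 \cdot 16 \cdot 40 \sqrt{7} = 0 \cdot 40 \sqrt{7} = 0$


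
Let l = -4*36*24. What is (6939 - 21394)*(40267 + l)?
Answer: -532103005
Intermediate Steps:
l = -3456 (l = -144*24 = -3456)
(6939 - 21394)*(40267 + l) = (6939 - 21394)*(40267 - 3456) = -14455*36811 = -532103005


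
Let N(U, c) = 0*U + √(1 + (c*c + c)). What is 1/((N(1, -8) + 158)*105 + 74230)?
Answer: 956/86817305 - 21*√57/1649528795 ≈ 1.0916e-5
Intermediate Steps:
N(U, c) = √(1 + c + c²) (N(U, c) = 0 + √(1 + (c² + c)) = 0 + √(1 + (c + c²)) = 0 + √(1 + c + c²) = √(1 + c + c²))
1/((N(1, -8) + 158)*105 + 74230) = 1/((√(1 - 8 + (-8)²) + 158)*105 + 74230) = 1/((√(1 - 8 + 64) + 158)*105 + 74230) = 1/((√57 + 158)*105 + 74230) = 1/((158 + √57)*105 + 74230) = 1/((16590 + 105*√57) + 74230) = 1/(90820 + 105*√57)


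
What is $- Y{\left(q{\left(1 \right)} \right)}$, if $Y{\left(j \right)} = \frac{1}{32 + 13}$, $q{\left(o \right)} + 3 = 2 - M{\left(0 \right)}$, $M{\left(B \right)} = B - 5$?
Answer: $- \frac{1}{45} \approx -0.022222$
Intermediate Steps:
$M{\left(B \right)} = -5 + B$ ($M{\left(B \right)} = B - 5 = -5 + B$)
$q{\left(o \right)} = 4$ ($q{\left(o \right)} = -3 + \left(2 - \left(-5 + 0\right)\right) = -3 + \left(2 - -5\right) = -3 + \left(2 + 5\right) = -3 + 7 = 4$)
$Y{\left(j \right)} = \frac{1}{45}$
$- Y{\left(q{\left(1 \right)} \right)} = \left(-1\right) \frac{1}{45} = - \frac{1}{45}$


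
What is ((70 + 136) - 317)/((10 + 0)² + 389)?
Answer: -37/163 ≈ -0.22699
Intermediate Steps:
((70 + 136) - 317)/((10 + 0)² + 389) = (206 - 317)/(10² + 389) = -111/(100 + 389) = -111/489 = -111*1/489 = -37/163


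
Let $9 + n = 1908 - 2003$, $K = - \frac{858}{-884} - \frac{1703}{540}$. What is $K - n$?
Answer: $\frac{934679}{9180} \approx 101.82$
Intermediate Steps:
$K = - \frac{20041}{9180}$ ($K = \left(-858\right) \left(- \frac{1}{884}\right) - \frac{1703}{540} = \frac{33}{34} - \frac{1703}{540} = - \frac{20041}{9180} \approx -2.1831$)
$n = -104$ ($n = -9 + \left(1908 - 2003\right) = -9 - 95 = -104$)
$K - n = - \frac{20041}{9180} - -104 = - \frac{20041}{9180} + 104 = \frac{934679}{9180}$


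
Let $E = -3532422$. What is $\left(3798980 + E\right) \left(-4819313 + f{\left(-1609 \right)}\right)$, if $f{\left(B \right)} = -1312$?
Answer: $-1284976158750$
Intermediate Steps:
$\left(3798980 + E\right) \left(-4819313 + f{\left(-1609 \right)}\right) = \left(3798980 - 3532422\right) \left(-4819313 - 1312\right) = 266558 \left(-4820625\right) = -1284976158750$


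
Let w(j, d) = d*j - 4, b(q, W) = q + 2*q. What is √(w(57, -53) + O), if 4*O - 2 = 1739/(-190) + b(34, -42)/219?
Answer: I*√2329046890890/27740 ≈ 55.015*I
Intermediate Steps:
b(q, W) = 3*q
w(j, d) = -4 + d*j
O = -92747/55480 (O = ½ + (1739/(-190) + (3*34)/219)/4 = ½ + (1739*(-1/190) + 102*(1/219))/4 = ½ + (-1739/190 + 34/73)/4 = ½ + (¼)*(-120487/13870) = ½ - 120487/55480 = -92747/55480 ≈ -1.6717)
√(w(57, -53) + O) = √((-4 - 53*57) - 92747/55480) = √((-4 - 3021) - 92747/55480) = √(-3025 - 92747/55480) = √(-167919747/55480) = I*√2329046890890/27740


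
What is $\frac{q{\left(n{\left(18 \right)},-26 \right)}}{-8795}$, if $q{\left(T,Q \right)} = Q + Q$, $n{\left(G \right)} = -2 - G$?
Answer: $\frac{52}{8795} \approx 0.0059125$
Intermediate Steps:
$q{\left(T,Q \right)} = 2 Q$
$\frac{q{\left(n{\left(18 \right)},-26 \right)}}{-8795} = \frac{2 \left(-26\right)}{-8795} = \left(-52\right) \left(- \frac{1}{8795}\right) = \frac{52}{8795}$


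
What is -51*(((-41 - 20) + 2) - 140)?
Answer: 10149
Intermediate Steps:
-51*(((-41 - 20) + 2) - 140) = -51*((-61 + 2) - 140) = -51*(-59 - 140) = -51*(-199) = 10149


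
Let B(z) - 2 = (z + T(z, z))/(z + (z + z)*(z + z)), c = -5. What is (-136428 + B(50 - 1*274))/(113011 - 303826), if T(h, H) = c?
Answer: 9116894903/12751530400 ≈ 0.71496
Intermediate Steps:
T(h, H) = -5
B(z) = 2 + (-5 + z)/(z + 4*z²) (B(z) = 2 + (z - 5)/(z + (z + z)*(z + z)) = 2 + (-5 + z)/(z + (2*z)*(2*z)) = 2 + (-5 + z)/(z + 4*z²))
(-136428 + B(50 - 1*274))/(113011 - 303826) = (-136428 + (-5 + 3*(50 - 1*274) + 8*(50 - 1*274)²)/((50 - 1*274)*(1 + 4*(50 - 1*274))))/(113011 - 303826) = (-136428 + (-5 + 3*(50 - 274) + 8*(50 - 274)²)/((50 - 274)*(1 + 4*(50 - 274))))/(-190815) = (-136428 + (-5 + 3*(-224) + 8*(-224)²)/((-224)*(1 + 4*(-224))))*(-1/190815) = (-136428 - (-5 - 672 + 8*50176)/(224*(1 - 896)))*(-1/190815) = (-136428 - 1/224*(-5 - 672 + 401408)/(-895))*(-1/190815) = (-136428 - 1/224*(-1/895)*400731)*(-1/190815) = (-136428 + 400731/200480)*(-1/190815) = -27350684709/200480*(-1/190815) = 9116894903/12751530400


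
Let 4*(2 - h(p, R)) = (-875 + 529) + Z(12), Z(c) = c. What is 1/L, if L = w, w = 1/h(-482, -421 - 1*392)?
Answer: 171/2 ≈ 85.500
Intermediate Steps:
h(p, R) = 171/2 (h(p, R) = 2 - ((-875 + 529) + 12)/4 = 2 - (-346 + 12)/4 = 2 - ¼*(-334) = 2 + 167/2 = 171/2)
w = 2/171 (w = 1/(171/2) = 2/171 ≈ 0.011696)
L = 2/171 ≈ 0.011696
1/L = 1/(2/171) = 171/2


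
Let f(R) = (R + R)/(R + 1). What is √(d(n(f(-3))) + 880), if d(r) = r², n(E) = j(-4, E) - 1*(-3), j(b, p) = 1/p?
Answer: 2*√2005/3 ≈ 29.851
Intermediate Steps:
f(R) = 2*R/(1 + R) (f(R) = (2*R)/(1 + R) = 2*R/(1 + R))
n(E) = 3 + 1/E (n(E) = 1/E - 1*(-3) = 1/E + 3 = 3 + 1/E)
√(d(n(f(-3))) + 880) = √((3 + 1/(2*(-3)/(1 - 3)))² + 880) = √((3 + 1/(2*(-3)/(-2)))² + 880) = √((3 + 1/(2*(-3)*(-½)))² + 880) = √((3 + 1/3)² + 880) = √((3 + ⅓)² + 880) = √((10/3)² + 880) = √(100/9 + 880) = √(8020/9) = 2*√2005/3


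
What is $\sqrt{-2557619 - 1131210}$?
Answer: $i \sqrt{3688829} \approx 1920.6 i$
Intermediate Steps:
$\sqrt{-2557619 - 1131210} = \sqrt{-3688829} = i \sqrt{3688829}$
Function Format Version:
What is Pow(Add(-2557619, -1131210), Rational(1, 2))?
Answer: Mul(I, Pow(3688829, Rational(1, 2))) ≈ Mul(1920.6, I)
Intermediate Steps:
Pow(Add(-2557619, -1131210), Rational(1, 2)) = Pow(-3688829, Rational(1, 2)) = Mul(I, Pow(3688829, Rational(1, 2)))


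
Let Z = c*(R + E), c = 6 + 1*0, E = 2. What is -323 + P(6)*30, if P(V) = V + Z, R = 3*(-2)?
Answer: -863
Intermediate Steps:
R = -6
c = 6 (c = 6 + 0 = 6)
Z = -24 (Z = 6*(-6 + 2) = 6*(-4) = -24)
P(V) = -24 + V (P(V) = V - 24 = -24 + V)
-323 + P(6)*30 = -323 + (-24 + 6)*30 = -323 - 18*30 = -323 - 540 = -863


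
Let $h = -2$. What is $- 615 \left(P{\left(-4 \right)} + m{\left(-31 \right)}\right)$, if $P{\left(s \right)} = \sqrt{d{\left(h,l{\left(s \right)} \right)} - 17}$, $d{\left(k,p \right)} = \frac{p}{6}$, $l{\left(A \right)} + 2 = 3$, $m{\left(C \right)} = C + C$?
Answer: $38130 - \frac{205 i \sqrt{606}}{2} \approx 38130.0 - 2523.3 i$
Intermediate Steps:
$m{\left(C \right)} = 2 C$
$l{\left(A \right)} = 1$ ($l{\left(A \right)} = -2 + 3 = 1$)
$d{\left(k,p \right)} = \frac{p}{6}$ ($d{\left(k,p \right)} = p \frac{1}{6} = \frac{p}{6}$)
$P{\left(s \right)} = \frac{i \sqrt{606}}{6}$ ($P{\left(s \right)} = \sqrt{\frac{1}{6} \cdot 1 - 17} = \sqrt{\frac{1}{6} - 17} = \sqrt{- \frac{101}{6}} = \frac{i \sqrt{606}}{6}$)
$- 615 \left(P{\left(-4 \right)} + m{\left(-31 \right)}\right) = - 615 \left(\frac{i \sqrt{606}}{6} + 2 \left(-31\right)\right) = - 615 \left(\frac{i \sqrt{606}}{6} - 62\right) = - 615 \left(-62 + \frac{i \sqrt{606}}{6}\right) = 38130 - \frac{205 i \sqrt{606}}{2}$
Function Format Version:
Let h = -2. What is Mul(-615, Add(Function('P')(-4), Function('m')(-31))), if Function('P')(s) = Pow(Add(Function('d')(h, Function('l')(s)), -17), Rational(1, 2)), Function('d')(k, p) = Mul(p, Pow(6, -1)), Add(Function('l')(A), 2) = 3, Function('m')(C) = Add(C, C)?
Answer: Add(38130, Mul(Rational(-205, 2), I, Pow(606, Rational(1, 2)))) ≈ Add(38130., Mul(-2523.3, I))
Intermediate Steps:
Function('m')(C) = Mul(2, C)
Function('l')(A) = 1 (Function('l')(A) = Add(-2, 3) = 1)
Function('d')(k, p) = Mul(Rational(1, 6), p) (Function('d')(k, p) = Mul(p, Rational(1, 6)) = Mul(Rational(1, 6), p))
Function('P')(s) = Mul(Rational(1, 6), I, Pow(606, Rational(1, 2))) (Function('P')(s) = Pow(Add(Mul(Rational(1, 6), 1), -17), Rational(1, 2)) = Pow(Add(Rational(1, 6), -17), Rational(1, 2)) = Pow(Rational(-101, 6), Rational(1, 2)) = Mul(Rational(1, 6), I, Pow(606, Rational(1, 2))))
Mul(-615, Add(Function('P')(-4), Function('m')(-31))) = Mul(-615, Add(Mul(Rational(1, 6), I, Pow(606, Rational(1, 2))), Mul(2, -31))) = Mul(-615, Add(Mul(Rational(1, 6), I, Pow(606, Rational(1, 2))), -62)) = Mul(-615, Add(-62, Mul(Rational(1, 6), I, Pow(606, Rational(1, 2))))) = Add(38130, Mul(Rational(-205, 2), I, Pow(606, Rational(1, 2))))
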